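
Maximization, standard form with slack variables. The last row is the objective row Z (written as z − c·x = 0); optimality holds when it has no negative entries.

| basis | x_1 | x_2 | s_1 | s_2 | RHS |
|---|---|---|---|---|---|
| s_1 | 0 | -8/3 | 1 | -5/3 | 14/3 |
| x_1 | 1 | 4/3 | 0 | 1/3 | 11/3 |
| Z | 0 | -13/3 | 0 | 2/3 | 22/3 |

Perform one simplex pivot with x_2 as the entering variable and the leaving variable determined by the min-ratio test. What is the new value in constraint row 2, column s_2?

Ratio test on column x_2 — row 1: entry -8/3 ≤ 0; row 2: (11/3)/(4/3) = 11/4. Minimum is 11/4 at row 2 (x_1 leaves); pivot element 4/3.
Divide row 2 by 4/3; eliminate column x_2 from the other rows.
In the new row 2, the s_2 entry is the old entry divided by the pivot: (1/3)/(4/3) = 1/4.

1/4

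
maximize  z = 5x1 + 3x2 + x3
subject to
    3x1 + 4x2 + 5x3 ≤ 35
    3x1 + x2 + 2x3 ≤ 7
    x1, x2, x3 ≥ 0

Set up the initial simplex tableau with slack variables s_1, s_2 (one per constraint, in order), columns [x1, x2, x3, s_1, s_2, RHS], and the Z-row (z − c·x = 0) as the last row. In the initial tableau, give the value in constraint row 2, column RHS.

7

The RHS of constraint 2 is b_2 = 7.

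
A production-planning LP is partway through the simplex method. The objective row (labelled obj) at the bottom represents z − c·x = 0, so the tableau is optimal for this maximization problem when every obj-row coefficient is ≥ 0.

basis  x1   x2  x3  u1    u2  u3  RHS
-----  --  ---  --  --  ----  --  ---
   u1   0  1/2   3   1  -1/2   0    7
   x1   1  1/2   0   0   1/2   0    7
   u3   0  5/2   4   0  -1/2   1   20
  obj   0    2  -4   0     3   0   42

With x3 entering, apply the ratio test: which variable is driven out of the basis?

u1

Column x3 entries and ratios — u1: 7/3 = 7/3; x1: 0 ≤ 0, skip; u3: 20/4 = 5.
Smallest ratio is 7/3 in the row of u1, so u1 leaves.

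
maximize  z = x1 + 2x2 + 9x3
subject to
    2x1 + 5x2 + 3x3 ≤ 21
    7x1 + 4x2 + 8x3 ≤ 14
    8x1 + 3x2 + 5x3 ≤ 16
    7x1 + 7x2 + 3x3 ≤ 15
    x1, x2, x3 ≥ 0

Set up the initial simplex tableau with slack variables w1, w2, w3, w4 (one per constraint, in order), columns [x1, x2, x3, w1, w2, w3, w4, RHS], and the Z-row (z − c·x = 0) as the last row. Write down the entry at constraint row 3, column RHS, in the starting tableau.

The RHS of constraint 3 is b_3 = 16.

16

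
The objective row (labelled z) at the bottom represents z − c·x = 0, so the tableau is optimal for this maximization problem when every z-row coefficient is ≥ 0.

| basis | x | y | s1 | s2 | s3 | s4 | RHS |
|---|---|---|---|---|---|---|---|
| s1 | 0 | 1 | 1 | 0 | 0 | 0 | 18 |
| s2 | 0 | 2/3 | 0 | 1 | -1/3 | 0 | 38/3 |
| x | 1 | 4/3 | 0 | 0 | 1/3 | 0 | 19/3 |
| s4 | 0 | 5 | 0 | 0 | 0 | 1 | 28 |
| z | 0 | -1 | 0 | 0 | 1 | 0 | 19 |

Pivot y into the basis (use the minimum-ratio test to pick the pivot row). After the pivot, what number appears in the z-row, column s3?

5/4

Ratio test on column y — row 1: 18/1 = 18; row 2: (38/3)/(2/3) = 19; row 3: (19/3)/(4/3) = 19/4; row 4: 28/5 = 28/5. Minimum is 19/4 at row 3 (x leaves); pivot element 4/3.
Divide row 3 by 4/3; eliminate column y from the other rows.
z-row update in column s3: 1 − (-1)·(1/4) = 5/4.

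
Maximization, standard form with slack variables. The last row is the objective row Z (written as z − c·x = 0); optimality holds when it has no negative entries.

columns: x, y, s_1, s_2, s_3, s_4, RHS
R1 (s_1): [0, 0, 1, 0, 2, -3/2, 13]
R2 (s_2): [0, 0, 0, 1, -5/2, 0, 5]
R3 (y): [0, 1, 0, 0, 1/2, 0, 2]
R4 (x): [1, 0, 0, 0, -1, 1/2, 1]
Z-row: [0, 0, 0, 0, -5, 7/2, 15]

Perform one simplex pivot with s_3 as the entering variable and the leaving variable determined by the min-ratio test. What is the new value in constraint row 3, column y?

2

Ratio test on column s_3 — row 1: 13/2 = 13/2; row 2: entry -5/2 ≤ 0; row 3: 2/(1/2) = 4; row 4: entry -1 ≤ 0. Minimum is 4 at row 3 (y leaves); pivot element 1/2.
Divide row 3 by 1/2; eliminate column s_3 from the other rows.
In the new row 3, the y entry is the old entry divided by the pivot: 1/(1/2) = 2.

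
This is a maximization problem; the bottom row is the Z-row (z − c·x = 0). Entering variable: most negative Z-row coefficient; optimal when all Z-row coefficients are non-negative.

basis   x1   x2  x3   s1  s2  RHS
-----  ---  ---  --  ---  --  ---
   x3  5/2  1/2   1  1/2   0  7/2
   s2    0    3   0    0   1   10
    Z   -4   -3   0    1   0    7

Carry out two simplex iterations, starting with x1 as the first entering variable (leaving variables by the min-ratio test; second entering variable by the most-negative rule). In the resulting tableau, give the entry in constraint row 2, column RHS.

10/3

Ratio test on column x1 — row 1: (7/2)/(5/2) = 7/5; row 2: entry 0 ≤ 0. Minimum is 7/5 at row 1 (x3 leaves); pivot element 5/2.
Divide row 1 by 5/2; eliminate column x1 from the other rows.
Second iteration: most negative Z-row entry is -11/5 in column x2, so x2 enters.
Ratio test on column x2 — row 1: (7/5)/(1/5) = 7; row 2: 10/3 = 10/3. Minimum is 10/3 at row 2 (s2 leaves); pivot element 3.
Divide row 2 by 3; eliminate column x2 from the other rows.
After both pivots, the entry at constraint row 2, column RHS is 10/3.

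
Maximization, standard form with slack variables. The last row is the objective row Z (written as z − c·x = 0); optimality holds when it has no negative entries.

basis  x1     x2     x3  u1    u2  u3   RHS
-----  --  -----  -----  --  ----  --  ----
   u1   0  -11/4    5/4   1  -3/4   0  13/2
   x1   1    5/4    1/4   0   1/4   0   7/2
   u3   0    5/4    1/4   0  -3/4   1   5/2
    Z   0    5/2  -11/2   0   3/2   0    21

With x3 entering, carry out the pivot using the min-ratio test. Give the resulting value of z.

248/5

Ratio test on column x3 — row 1: (13/2)/(5/4) = 26/5; row 2: (7/2)/(1/4) = 14; row 3: (5/2)/(1/4) = 10. Minimum is 26/5 at row 1 (u1 leaves); pivot element 5/4.
Pivot on row 1; the Z-row RHS becomes 21 − (-11/2)·(26/5) = 248/5.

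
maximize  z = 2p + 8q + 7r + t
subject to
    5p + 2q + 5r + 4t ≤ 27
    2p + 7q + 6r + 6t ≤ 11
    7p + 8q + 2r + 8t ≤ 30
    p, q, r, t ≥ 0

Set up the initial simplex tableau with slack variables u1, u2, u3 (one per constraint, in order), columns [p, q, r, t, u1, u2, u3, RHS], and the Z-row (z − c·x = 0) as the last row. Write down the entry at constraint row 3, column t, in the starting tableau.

Constraint 3 has coefficient 8 on t.

8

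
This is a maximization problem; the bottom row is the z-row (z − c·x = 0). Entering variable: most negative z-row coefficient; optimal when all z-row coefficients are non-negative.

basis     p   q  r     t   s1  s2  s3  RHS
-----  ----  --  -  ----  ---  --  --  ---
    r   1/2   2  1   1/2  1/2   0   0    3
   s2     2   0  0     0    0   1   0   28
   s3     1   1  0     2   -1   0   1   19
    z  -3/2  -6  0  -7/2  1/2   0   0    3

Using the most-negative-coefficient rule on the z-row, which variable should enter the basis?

q

Negative z-row entries: p: -3/2, q: -6, t: -7/2.
The most negative is -6 in column q, so q enters.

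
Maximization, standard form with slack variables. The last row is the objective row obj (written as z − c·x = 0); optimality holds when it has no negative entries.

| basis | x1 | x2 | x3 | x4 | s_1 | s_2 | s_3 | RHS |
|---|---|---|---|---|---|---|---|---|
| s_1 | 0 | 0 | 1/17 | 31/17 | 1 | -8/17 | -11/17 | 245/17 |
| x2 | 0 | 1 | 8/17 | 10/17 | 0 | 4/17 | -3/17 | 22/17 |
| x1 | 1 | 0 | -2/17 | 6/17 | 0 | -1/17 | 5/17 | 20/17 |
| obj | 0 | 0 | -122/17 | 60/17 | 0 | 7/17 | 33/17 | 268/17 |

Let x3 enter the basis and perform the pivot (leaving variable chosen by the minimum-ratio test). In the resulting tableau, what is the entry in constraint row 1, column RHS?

Ratio test on column x3 — row 1: (245/17)/(1/17) = 245; row 2: (22/17)/(8/17) = 11/4; row 3: entry -2/17 ≤ 0. Minimum is 11/4 at row 2 (x2 leaves); pivot element 8/17.
Divide row 2 by 8/17; eliminate column x3 from the other rows.
Row 1 update in column RHS: 245/17 − (1/17)·(11/4) = 57/4.

57/4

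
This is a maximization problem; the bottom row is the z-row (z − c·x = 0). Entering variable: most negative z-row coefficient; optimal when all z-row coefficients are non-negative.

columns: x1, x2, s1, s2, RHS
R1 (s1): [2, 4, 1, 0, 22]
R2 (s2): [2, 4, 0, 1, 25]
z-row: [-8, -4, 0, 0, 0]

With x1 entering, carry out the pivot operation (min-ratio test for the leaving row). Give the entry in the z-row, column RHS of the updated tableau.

Ratio test on column x1 — row 1: 22/2 = 11; row 2: 25/2 = 25/2. Minimum is 11 at row 1 (s1 leaves); pivot element 2.
Divide row 1 by 2; eliminate column x1 from the other rows.
z-row update in column RHS: 0 − (-8)·11 = 88.

88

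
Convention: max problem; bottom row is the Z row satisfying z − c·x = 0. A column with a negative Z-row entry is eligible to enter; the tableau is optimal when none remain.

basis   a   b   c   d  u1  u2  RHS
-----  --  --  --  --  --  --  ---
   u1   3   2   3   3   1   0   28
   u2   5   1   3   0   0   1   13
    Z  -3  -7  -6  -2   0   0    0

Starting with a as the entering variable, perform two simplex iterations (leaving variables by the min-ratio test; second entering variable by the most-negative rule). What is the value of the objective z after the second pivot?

Ratio test on column a — row 1: 28/3 = 28/3; row 2: 13/5 = 13/5. Minimum is 13/5 at row 2 (u2 leaves); pivot element 5.
Pivot on row 2; the Z-row RHS becomes 0 − (-3)·(13/5) = 39/5.
Next entering variable (most negative Z-row entry -32/5): b.
Ratio test on column b — row 1: (101/5)/(7/5) = 101/7; row 2: (13/5)/(1/5) = 13. Minimum is 13 at row 2 (a leaves); pivot element 1/5.
After the second pivot the Z-row RHS is 39/5 − (-32/5)·13 = 91.

91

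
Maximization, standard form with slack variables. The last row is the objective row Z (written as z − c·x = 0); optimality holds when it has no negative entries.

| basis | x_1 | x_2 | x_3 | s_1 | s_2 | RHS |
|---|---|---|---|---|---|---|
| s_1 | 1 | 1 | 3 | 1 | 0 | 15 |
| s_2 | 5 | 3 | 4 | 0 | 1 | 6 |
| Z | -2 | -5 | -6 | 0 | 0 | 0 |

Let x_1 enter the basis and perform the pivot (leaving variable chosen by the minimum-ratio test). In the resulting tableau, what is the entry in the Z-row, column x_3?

-22/5

Ratio test on column x_1 — row 1: 15/1 = 15; row 2: 6/5 = 6/5. Minimum is 6/5 at row 2 (s_2 leaves); pivot element 5.
Divide row 2 by 5; eliminate column x_1 from the other rows.
Z-row update in column x_3: -6 − (-2)·(4/5) = -22/5.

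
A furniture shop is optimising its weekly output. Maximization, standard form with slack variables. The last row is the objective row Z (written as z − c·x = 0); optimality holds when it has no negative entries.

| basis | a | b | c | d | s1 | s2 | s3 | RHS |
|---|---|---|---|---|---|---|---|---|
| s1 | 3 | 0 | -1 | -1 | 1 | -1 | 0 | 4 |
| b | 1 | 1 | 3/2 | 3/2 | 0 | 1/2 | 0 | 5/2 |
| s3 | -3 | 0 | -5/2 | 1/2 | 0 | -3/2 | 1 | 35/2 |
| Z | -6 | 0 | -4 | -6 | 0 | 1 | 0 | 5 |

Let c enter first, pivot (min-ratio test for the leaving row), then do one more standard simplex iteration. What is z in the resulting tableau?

185/11

Ratio test on column c — row 1: entry -1 ≤ 0; row 2: (5/2)/(3/2) = 5/3; row 3: entry -5/2 ≤ 0. Minimum is 5/3 at row 2 (b leaves); pivot element 3/2.
Pivot on row 2; the Z-row RHS becomes 5 − (-4)·(5/3) = 35/3.
Next entering variable (most negative Z-row entry -10/3): a.
Ratio test on column a — row 1: (17/3)/(11/3) = 17/11; row 2: (5/3)/(2/3) = 5/2; row 3: entry -4/3 ≤ 0. Minimum is 17/11 at row 1 (s1 leaves); pivot element 11/3.
After the second pivot the Z-row RHS is 35/3 − (-10/3)·(17/11) = 185/11.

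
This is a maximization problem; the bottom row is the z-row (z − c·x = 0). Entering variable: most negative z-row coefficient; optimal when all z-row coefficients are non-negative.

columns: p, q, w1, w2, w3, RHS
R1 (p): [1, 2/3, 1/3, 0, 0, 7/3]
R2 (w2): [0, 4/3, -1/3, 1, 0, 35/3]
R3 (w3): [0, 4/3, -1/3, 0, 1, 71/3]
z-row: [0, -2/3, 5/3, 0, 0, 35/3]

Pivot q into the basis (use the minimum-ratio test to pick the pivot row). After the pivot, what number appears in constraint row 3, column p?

Ratio test on column q — row 1: (7/3)/(2/3) = 7/2; row 2: (35/3)/(4/3) = 35/4; row 3: (71/3)/(4/3) = 71/4. Minimum is 7/2 at row 1 (p leaves); pivot element 2/3.
Divide row 1 by 2/3; eliminate column q from the other rows.
Row 3 update in column p: 0 − (4/3)·(3/2) = -2.

-2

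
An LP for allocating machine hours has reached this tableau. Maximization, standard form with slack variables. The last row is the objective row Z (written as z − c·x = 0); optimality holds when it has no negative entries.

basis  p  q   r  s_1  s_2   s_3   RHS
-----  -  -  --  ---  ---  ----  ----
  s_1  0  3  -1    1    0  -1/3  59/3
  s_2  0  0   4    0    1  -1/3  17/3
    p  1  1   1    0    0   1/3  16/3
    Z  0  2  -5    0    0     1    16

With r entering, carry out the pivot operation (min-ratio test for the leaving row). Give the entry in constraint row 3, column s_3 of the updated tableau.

Ratio test on column r — row 1: entry -1 ≤ 0; row 2: (17/3)/4 = 17/12; row 3: (16/3)/1 = 16/3. Minimum is 17/12 at row 2 (s_2 leaves); pivot element 4.
Divide row 2 by 4; eliminate column r from the other rows.
Row 3 update in column s_3: 1/3 − 1·(-1/12) = 5/12.

5/12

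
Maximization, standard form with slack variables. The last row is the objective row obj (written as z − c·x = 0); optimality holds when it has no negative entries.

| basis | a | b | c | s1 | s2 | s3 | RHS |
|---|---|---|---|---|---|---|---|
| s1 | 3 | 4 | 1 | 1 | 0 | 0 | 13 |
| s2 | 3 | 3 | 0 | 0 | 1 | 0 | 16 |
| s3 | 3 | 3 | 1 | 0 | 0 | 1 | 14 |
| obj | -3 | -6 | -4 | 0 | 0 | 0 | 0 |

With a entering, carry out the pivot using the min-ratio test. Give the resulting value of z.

13

Ratio test on column a — row 1: 13/3 = 13/3; row 2: 16/3 = 16/3; row 3: 14/3 = 14/3. Minimum is 13/3 at row 1 (s1 leaves); pivot element 3.
Pivot on row 1; the obj-row RHS becomes 0 − (-3)·(13/3) = 13.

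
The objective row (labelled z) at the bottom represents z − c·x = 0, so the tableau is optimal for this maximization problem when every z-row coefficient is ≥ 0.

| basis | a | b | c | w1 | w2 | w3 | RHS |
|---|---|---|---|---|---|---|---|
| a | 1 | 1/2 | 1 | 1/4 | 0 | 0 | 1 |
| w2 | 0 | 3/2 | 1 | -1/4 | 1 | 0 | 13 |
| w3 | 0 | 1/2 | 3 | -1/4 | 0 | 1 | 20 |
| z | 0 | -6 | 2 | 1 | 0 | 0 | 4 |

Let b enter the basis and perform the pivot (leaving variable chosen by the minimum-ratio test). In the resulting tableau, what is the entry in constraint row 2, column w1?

Ratio test on column b — row 1: 1/(1/2) = 2; row 2: 13/(3/2) = 26/3; row 3: 20/(1/2) = 40. Minimum is 2 at row 1 (a leaves); pivot element 1/2.
Divide row 1 by 1/2; eliminate column b from the other rows.
Row 2 update in column w1: -1/4 − (3/2)·(1/2) = -1.

-1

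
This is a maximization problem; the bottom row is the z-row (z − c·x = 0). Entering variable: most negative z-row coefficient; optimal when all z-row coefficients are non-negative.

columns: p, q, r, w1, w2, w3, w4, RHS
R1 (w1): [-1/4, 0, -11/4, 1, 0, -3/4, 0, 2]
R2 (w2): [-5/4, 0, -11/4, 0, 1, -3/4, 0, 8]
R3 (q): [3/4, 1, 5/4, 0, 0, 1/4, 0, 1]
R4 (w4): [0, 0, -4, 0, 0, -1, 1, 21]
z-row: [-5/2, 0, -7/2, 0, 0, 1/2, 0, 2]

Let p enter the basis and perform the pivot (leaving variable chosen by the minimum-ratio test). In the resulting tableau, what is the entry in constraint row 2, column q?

Ratio test on column p — row 1: entry -1/4 ≤ 0; row 2: entry -5/4 ≤ 0; row 3: 1/(3/4) = 4/3; row 4: entry 0 ≤ 0. Minimum is 4/3 at row 3 (q leaves); pivot element 3/4.
Divide row 3 by 3/4; eliminate column p from the other rows.
Row 2 update in column q: 0 − (-5/4)·(4/3) = 5/3.

5/3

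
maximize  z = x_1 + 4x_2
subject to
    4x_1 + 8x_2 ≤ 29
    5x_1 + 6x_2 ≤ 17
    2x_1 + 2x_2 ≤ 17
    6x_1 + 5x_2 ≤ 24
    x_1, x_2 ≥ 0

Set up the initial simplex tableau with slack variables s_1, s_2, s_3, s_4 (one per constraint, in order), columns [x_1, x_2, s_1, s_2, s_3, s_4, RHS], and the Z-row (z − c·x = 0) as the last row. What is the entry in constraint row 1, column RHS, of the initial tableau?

29

The RHS of constraint 1 is b_1 = 29.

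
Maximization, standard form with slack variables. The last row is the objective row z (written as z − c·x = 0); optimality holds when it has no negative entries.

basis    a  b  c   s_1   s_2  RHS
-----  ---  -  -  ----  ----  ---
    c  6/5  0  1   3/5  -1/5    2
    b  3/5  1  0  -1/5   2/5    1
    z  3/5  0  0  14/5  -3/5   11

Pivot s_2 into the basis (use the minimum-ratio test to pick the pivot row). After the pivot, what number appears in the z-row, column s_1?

Ratio test on column s_2 — row 1: entry -1/5 ≤ 0; row 2: 1/(2/5) = 5/2. Minimum is 5/2 at row 2 (b leaves); pivot element 2/5.
Divide row 2 by 2/5; eliminate column s_2 from the other rows.
z-row update in column s_1: 14/5 − (-3/5)·(-1/2) = 5/2.

5/2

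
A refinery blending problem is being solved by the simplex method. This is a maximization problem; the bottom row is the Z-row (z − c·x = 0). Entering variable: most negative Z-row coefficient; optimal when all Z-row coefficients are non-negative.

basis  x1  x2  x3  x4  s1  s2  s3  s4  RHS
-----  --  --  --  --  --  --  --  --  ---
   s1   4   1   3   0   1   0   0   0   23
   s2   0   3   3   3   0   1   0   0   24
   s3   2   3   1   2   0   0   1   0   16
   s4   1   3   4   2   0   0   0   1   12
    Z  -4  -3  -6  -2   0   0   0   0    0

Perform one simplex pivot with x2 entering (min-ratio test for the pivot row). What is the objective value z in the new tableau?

Ratio test on column x2 — row 1: 23/1 = 23; row 2: 24/3 = 8; row 3: 16/3 = 16/3; row 4: 12/3 = 4. Minimum is 4 at row 4 (s4 leaves); pivot element 3.
Pivot on row 4; the Z-row RHS becomes 0 − (-3)·4 = 12.

12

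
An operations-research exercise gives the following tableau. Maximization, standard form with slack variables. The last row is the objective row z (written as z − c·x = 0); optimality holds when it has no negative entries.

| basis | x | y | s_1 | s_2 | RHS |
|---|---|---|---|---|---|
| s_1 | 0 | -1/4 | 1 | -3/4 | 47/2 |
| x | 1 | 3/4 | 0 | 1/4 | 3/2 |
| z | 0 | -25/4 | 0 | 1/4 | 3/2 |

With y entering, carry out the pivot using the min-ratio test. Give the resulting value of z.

14

Ratio test on column y — row 1: entry -1/4 ≤ 0; row 2: (3/2)/(3/4) = 2. Minimum is 2 at row 2 (x leaves); pivot element 3/4.
Pivot on row 2; the z-row RHS becomes 3/2 − (-25/4)·2 = 14.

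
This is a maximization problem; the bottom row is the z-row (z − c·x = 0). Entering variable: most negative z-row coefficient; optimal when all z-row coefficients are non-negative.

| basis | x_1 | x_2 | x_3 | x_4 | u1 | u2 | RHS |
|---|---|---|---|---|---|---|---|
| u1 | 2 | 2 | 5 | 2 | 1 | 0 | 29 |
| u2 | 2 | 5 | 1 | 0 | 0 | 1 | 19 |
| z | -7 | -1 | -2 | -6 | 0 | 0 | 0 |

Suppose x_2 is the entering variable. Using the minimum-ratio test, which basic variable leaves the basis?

Column x_2 entries and ratios — u1: 29/2 = 29/2; u2: 19/5 = 19/5.
Smallest ratio is 19/5 in the row of u2, so u2 leaves.

u2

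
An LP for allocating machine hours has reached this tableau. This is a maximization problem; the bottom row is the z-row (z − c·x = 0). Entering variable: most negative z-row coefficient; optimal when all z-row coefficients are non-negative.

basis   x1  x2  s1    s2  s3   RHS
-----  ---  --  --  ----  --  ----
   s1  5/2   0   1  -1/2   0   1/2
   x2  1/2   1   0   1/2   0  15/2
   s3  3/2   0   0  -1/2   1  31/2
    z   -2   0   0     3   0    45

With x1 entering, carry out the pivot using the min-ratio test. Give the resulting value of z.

Ratio test on column x1 — row 1: (1/2)/(5/2) = 1/5; row 2: (15/2)/(1/2) = 15; row 3: (31/2)/(3/2) = 31/3. Minimum is 1/5 at row 1 (s1 leaves); pivot element 5/2.
Pivot on row 1; the z-row RHS becomes 45 − (-2)·(1/5) = 227/5.

227/5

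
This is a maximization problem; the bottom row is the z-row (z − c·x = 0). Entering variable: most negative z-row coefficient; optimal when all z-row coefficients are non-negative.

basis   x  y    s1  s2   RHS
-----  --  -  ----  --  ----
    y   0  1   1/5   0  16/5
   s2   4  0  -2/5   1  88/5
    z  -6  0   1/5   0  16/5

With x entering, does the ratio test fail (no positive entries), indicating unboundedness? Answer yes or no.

no

Column x has positive entries in row(s) 2, so the ratio test bounds it — not unbounded.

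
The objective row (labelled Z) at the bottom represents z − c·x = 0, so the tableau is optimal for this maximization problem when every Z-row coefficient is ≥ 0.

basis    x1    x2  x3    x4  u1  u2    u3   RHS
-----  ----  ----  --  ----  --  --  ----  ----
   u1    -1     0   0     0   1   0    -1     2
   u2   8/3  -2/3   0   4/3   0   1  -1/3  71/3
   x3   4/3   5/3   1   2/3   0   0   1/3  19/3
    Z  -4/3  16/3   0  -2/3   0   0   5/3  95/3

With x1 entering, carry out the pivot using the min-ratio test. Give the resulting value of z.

Ratio test on column x1 — row 1: entry -1 ≤ 0; row 2: (71/3)/(8/3) = 71/8; row 3: (19/3)/(4/3) = 19/4. Minimum is 19/4 at row 3 (x3 leaves); pivot element 4/3.
Pivot on row 3; the Z-row RHS becomes 95/3 − (-4/3)·(19/4) = 38.

38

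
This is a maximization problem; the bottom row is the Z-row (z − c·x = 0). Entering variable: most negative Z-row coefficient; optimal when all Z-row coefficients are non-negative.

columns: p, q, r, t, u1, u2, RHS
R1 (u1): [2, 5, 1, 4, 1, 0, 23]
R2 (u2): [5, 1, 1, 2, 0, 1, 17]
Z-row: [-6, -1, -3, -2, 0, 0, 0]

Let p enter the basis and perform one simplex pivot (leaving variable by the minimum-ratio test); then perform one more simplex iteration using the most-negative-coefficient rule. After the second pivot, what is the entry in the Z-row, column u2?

3

Ratio test on column p — row 1: 23/2 = 23/2; row 2: 17/5 = 17/5. Minimum is 17/5 at row 2 (u2 leaves); pivot element 5.
Divide row 2 by 5; eliminate column p from the other rows.
Second iteration: most negative Z-row entry is -9/5 in column r, so r enters.
Ratio test on column r — row 1: (81/5)/(3/5) = 27; row 2: (17/5)/(1/5) = 17. Minimum is 17 at row 2 (p leaves); pivot element 1/5.
Divide row 2 by 1/5; eliminate column r from the other rows.
After both pivots, the entry at the Z-row, column u2 is 3.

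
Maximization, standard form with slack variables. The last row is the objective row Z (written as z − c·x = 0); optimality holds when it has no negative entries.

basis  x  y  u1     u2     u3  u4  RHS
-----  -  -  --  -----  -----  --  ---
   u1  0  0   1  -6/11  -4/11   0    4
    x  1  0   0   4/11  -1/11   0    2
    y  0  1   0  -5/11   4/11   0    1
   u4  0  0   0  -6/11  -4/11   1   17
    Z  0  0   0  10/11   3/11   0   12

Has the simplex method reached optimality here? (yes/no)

yes

Every Z-row coefficient is ≥ 0, so the tableau is optimal.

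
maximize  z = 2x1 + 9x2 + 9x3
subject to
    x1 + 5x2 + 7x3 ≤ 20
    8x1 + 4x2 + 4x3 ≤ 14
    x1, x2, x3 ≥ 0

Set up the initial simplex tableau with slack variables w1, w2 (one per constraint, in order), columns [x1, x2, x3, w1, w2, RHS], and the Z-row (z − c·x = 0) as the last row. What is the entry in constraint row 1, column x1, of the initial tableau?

Constraint 1 has coefficient 1 on x1.

1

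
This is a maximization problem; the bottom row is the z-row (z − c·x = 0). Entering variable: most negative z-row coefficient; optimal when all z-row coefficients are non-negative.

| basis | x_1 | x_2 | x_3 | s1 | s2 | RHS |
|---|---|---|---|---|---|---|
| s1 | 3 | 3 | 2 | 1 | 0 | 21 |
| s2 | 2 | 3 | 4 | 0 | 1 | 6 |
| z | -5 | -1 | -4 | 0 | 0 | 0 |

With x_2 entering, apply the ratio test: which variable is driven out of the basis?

Column x_2 entries and ratios — s1: 21/3 = 7; s2: 6/3 = 2.
Smallest ratio is 2 in the row of s2, so s2 leaves.

s2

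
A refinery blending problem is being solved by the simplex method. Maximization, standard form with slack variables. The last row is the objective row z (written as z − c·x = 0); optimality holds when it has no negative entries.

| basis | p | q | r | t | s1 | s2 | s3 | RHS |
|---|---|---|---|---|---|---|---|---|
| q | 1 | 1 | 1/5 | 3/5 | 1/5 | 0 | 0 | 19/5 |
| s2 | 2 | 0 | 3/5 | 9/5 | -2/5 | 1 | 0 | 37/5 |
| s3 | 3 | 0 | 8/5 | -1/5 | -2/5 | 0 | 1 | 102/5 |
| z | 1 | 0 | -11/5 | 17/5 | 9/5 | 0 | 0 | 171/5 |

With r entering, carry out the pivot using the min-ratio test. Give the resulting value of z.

184/3

Ratio test on column r — row 1: (19/5)/(1/5) = 19; row 2: (37/5)/(3/5) = 37/3; row 3: (102/5)/(8/5) = 51/4. Minimum is 37/3 at row 2 (s2 leaves); pivot element 3/5.
Pivot on row 2; the z-row RHS becomes 171/5 − (-11/5)·(37/3) = 184/3.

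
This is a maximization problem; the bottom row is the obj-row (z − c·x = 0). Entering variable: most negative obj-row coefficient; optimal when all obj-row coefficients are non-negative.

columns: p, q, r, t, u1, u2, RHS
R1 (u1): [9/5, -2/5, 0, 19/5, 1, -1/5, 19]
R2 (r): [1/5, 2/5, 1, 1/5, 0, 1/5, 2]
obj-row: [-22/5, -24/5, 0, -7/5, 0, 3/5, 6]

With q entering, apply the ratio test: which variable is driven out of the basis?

Column q entries and ratios — u1: -2/5 ≤ 0, skip; r: 2/(2/5) = 5.
Smallest ratio is 5 in the row of r, so r leaves.

r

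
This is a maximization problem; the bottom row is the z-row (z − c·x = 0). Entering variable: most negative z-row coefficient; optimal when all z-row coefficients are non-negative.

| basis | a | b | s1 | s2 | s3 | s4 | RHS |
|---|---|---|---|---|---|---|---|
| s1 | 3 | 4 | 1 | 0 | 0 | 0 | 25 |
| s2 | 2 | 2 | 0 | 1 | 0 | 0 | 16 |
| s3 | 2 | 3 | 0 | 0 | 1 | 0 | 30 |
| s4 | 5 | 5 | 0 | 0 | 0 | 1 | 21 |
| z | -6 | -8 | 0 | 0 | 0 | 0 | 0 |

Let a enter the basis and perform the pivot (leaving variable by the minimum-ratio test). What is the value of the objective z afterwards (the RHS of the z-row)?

Ratio test on column a — row 1: 25/3 = 25/3; row 2: 16/2 = 8; row 3: 30/2 = 15; row 4: 21/5 = 21/5. Minimum is 21/5 at row 4 (s4 leaves); pivot element 5.
Pivot on row 4; the z-row RHS becomes 0 − (-6)·(21/5) = 126/5.

126/5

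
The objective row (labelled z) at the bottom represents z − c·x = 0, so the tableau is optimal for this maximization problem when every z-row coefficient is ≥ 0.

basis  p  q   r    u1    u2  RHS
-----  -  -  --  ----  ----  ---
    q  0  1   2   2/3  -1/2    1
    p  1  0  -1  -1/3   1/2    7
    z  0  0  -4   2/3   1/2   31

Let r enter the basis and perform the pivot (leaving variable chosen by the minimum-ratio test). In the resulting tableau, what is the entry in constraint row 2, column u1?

0

Ratio test on column r — row 1: 1/2 = 1/2; row 2: entry -1 ≤ 0. Minimum is 1/2 at row 1 (q leaves); pivot element 2.
Divide row 1 by 2; eliminate column r from the other rows.
Row 2 update in column u1: -1/3 − (-1)·(1/3) = 0.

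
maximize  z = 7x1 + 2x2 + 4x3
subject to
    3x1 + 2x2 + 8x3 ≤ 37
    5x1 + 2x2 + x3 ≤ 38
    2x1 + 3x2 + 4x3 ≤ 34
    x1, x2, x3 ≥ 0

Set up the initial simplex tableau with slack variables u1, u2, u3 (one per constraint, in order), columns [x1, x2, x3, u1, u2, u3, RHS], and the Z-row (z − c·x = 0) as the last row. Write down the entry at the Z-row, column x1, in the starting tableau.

-7

The Z-row carries the negated objective coefficients: the x1 entry is -7.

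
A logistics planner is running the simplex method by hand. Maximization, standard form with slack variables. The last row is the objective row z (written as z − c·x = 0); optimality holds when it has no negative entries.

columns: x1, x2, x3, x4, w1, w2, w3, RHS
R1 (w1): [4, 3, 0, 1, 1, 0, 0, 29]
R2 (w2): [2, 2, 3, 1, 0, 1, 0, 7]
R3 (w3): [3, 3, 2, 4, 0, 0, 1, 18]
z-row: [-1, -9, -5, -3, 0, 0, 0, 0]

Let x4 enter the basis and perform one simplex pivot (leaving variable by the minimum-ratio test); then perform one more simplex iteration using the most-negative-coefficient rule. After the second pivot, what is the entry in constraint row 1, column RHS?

20

Ratio test on column x4 — row 1: 29/1 = 29; row 2: 7/1 = 7; row 3: 18/4 = 9/2. Minimum is 9/2 at row 3 (w3 leaves); pivot element 4.
Divide row 3 by 4; eliminate column x4 from the other rows.
Second iteration: most negative z-row entry is -27/4 in column x2, so x2 enters.
Ratio test on column x2 — row 1: (49/2)/(9/4) = 98/9; row 2: (5/2)/(5/4) = 2; row 3: (9/2)/(3/4) = 6. Minimum is 2 at row 2 (w2 leaves); pivot element 5/4.
Divide row 2 by 5/4; eliminate column x2 from the other rows.
After both pivots, the entry at constraint row 1, column RHS is 20.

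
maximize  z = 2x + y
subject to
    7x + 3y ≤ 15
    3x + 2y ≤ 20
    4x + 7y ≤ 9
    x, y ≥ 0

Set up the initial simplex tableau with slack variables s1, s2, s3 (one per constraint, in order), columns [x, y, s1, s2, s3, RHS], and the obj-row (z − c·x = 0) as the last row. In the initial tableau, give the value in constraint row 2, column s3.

0

Slack s3 belongs to constraint 3; its column is the unit vector e_3, so the entry in row 2 is 0.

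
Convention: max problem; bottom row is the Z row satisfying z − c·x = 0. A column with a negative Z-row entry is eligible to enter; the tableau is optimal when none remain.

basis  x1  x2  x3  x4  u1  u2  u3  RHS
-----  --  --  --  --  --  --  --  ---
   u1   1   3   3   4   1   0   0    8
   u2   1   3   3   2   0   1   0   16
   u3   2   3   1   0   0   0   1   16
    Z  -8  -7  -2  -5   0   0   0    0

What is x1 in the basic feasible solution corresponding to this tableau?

x1 is not in the basis, so in the current basic feasible solution x1 = 0.

0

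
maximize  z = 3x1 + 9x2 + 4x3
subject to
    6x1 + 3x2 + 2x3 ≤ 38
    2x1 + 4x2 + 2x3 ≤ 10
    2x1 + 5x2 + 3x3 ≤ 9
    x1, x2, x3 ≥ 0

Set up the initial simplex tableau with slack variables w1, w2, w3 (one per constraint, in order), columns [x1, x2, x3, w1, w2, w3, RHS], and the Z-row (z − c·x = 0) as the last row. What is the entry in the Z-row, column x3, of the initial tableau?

-4

The Z-row carries the negated objective coefficients: the x3 entry is -4.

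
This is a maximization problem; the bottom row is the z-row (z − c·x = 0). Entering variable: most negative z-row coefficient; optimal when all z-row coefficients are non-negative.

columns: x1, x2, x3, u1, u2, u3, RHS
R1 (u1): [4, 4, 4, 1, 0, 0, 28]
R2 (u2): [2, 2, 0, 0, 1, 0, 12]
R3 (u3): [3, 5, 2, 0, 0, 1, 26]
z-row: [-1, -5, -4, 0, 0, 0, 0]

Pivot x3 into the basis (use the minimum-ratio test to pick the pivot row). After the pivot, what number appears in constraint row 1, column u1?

Ratio test on column x3 — row 1: 28/4 = 7; row 2: entry 0 ≤ 0; row 3: 26/2 = 13. Minimum is 7 at row 1 (u1 leaves); pivot element 4.
Divide row 1 by 4; eliminate column x3 from the other rows.
In the new row 1, the u1 entry is the old entry divided by the pivot: 1/4 = 1/4.

1/4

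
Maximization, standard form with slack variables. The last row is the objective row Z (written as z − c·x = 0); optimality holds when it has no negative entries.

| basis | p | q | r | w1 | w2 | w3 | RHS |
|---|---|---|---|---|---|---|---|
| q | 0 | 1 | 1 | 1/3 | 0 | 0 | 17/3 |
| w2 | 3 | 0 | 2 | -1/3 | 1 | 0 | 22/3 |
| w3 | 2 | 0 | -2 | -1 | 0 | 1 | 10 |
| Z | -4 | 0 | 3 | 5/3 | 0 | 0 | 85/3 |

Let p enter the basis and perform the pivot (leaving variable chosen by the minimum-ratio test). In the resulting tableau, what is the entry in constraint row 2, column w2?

1/3

Ratio test on column p — row 1: entry 0 ≤ 0; row 2: (22/3)/3 = 22/9; row 3: 10/2 = 5. Minimum is 22/9 at row 2 (w2 leaves); pivot element 3.
Divide row 2 by 3; eliminate column p from the other rows.
In the new row 2, the w2 entry is the old entry divided by the pivot: 1/3 = 1/3.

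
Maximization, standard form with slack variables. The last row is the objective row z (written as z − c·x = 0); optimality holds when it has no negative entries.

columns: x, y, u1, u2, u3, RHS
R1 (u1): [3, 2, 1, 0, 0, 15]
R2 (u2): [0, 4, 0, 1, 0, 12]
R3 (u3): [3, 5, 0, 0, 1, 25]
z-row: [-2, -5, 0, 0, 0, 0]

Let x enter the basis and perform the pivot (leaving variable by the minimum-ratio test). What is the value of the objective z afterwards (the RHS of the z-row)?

10

Ratio test on column x — row 1: 15/3 = 5; row 2: entry 0 ≤ 0; row 3: 25/3 = 25/3. Minimum is 5 at row 1 (u1 leaves); pivot element 3.
Pivot on row 1; the z-row RHS becomes 0 − (-2)·5 = 10.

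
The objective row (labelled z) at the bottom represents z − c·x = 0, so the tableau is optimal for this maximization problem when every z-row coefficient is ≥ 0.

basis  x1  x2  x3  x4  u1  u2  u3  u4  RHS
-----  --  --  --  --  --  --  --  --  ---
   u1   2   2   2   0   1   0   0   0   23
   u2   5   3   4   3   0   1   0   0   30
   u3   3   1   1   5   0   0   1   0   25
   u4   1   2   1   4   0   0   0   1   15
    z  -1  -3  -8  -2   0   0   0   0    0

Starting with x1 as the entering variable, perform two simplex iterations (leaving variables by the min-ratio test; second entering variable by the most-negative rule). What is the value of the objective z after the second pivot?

Ratio test on column x1 — row 1: 23/2 = 23/2; row 2: 30/5 = 6; row 3: 25/3 = 25/3; row 4: 15/1 = 15. Minimum is 6 at row 2 (u2 leaves); pivot element 5.
Pivot on row 2; the z-row RHS becomes 0 − (-1)·6 = 6.
Next entering variable (most negative z-row entry -36/5): x3.
Ratio test on column x3 — row 1: 11/(2/5) = 55/2; row 2: 6/(4/5) = 15/2; row 3: entry -7/5 ≤ 0; row 4: 9/(1/5) = 45. Minimum is 15/2 at row 2 (x1 leaves); pivot element 4/5.
After the second pivot the z-row RHS is 6 − (-36/5)·(15/2) = 60.

60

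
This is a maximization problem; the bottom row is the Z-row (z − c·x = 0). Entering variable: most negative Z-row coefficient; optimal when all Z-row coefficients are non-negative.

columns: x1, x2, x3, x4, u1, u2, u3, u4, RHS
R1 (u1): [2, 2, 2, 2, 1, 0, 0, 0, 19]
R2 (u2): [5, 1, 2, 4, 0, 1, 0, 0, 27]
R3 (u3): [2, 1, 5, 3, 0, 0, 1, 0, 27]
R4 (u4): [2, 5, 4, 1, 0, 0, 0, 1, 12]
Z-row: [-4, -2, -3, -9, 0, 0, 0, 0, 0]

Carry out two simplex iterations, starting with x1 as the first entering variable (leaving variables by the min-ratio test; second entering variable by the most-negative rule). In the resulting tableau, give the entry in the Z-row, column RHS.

243/4

Ratio test on column x1 — row 1: 19/2 = 19/2; row 2: 27/5 = 27/5; row 3: 27/2 = 27/2; row 4: 12/2 = 6. Minimum is 27/5 at row 2 (u2 leaves); pivot element 5.
Divide row 2 by 5; eliminate column x1 from the other rows.
Second iteration: most negative Z-row entry is -29/5 in column x4, so x4 enters.
Ratio test on column x4 — row 1: (41/5)/(2/5) = 41/2; row 2: (27/5)/(4/5) = 27/4; row 3: (81/5)/(7/5) = 81/7; row 4: entry -3/5 ≤ 0. Minimum is 27/4 at row 2 (x1 leaves); pivot element 4/5.
Divide row 2 by 4/5; eliminate column x4 from the other rows.
After both pivots, the entry at the Z-row, column RHS is 243/4.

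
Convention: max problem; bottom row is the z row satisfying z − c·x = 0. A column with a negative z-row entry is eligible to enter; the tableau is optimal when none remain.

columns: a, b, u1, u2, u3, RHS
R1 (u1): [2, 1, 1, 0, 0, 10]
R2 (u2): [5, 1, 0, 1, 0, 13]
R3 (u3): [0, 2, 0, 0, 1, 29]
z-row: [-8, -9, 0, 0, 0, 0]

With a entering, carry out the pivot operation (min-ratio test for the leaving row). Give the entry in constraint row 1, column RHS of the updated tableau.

24/5

Ratio test on column a — row 1: 10/2 = 5; row 2: 13/5 = 13/5; row 3: entry 0 ≤ 0. Minimum is 13/5 at row 2 (u2 leaves); pivot element 5.
Divide row 2 by 5; eliminate column a from the other rows.
Row 1 update in column RHS: 10 − 2·(13/5) = 24/5.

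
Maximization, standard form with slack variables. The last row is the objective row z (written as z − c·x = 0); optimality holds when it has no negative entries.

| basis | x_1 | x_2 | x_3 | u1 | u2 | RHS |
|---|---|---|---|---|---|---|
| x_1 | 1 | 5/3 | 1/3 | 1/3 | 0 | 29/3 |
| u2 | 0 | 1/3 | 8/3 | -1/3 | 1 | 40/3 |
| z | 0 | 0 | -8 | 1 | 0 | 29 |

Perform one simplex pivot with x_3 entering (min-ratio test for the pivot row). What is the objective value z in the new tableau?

Ratio test on column x_3 — row 1: (29/3)/(1/3) = 29; row 2: (40/3)/(8/3) = 5. Minimum is 5 at row 2 (u2 leaves); pivot element 8/3.
Pivot on row 2; the z-row RHS becomes 29 − (-8)·5 = 69.

69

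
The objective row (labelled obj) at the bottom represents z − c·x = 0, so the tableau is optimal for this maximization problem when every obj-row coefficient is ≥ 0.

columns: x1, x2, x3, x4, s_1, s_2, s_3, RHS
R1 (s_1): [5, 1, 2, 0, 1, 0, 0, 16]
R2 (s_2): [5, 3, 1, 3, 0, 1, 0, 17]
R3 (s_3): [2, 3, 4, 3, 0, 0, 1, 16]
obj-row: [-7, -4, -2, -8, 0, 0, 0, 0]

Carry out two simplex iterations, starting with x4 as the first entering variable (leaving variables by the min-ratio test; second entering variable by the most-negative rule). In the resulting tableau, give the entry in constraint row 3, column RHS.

46/9

Ratio test on column x4 — row 1: entry 0 ≤ 0; row 2: 17/3 = 17/3; row 3: 16/3 = 16/3. Minimum is 16/3 at row 3 (s_3 leaves); pivot element 3.
Divide row 3 by 3; eliminate column x4 from the other rows.
Second iteration: most negative obj-row entry is -5/3 in column x1, so x1 enters.
Ratio test on column x1 — row 1: 16/5 = 16/5; row 2: 1/3 = 1/3; row 3: (16/3)/(2/3) = 8. Minimum is 1/3 at row 2 (s_2 leaves); pivot element 3.
Divide row 2 by 3; eliminate column x1 from the other rows.
After both pivots, the entry at constraint row 3, column RHS is 46/9.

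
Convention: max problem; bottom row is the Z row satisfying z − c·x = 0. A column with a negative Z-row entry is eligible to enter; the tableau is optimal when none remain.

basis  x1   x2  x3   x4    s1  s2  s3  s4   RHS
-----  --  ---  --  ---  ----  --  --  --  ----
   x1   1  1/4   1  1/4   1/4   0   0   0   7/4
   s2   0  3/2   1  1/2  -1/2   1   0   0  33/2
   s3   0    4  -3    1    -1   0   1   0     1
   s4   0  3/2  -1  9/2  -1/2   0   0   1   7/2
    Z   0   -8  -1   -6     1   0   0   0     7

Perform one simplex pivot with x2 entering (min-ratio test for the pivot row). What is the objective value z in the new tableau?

Ratio test on column x2 — row 1: (7/4)/(1/4) = 7; row 2: (33/2)/(3/2) = 11; row 3: 1/4 = 1/4; row 4: (7/2)/(3/2) = 7/3. Minimum is 1/4 at row 3 (s3 leaves); pivot element 4.
Pivot on row 3; the Z-row RHS becomes 7 − (-8)·(1/4) = 9.

9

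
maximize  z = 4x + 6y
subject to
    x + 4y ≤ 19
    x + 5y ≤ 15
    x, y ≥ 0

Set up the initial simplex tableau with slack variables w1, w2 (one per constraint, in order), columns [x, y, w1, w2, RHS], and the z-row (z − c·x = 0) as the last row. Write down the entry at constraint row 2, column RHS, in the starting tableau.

The RHS of constraint 2 is b_2 = 15.

15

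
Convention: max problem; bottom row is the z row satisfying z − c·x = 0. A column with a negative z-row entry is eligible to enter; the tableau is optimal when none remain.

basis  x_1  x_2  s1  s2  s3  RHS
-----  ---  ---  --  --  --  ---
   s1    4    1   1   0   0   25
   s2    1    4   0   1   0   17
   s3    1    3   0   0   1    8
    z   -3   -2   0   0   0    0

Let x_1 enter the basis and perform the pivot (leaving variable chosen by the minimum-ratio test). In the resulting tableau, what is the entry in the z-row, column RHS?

Ratio test on column x_1 — row 1: 25/4 = 25/4; row 2: 17/1 = 17; row 3: 8/1 = 8. Minimum is 25/4 at row 1 (s1 leaves); pivot element 4.
Divide row 1 by 4; eliminate column x_1 from the other rows.
z-row update in column RHS: 0 − (-3)·(25/4) = 75/4.

75/4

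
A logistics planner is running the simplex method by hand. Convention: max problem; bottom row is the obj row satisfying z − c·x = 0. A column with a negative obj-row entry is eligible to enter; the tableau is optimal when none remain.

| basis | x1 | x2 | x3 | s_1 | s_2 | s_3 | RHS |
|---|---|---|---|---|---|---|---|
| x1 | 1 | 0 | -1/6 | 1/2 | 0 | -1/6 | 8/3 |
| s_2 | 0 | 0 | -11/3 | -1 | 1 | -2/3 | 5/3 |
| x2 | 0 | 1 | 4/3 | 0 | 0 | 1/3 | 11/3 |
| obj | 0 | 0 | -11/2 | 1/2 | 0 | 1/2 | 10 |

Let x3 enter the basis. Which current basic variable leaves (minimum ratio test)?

Column x3 entries and ratios — x1: -1/6 ≤ 0, skip; s_2: -11/3 ≤ 0, skip; x2: (11/3)/(4/3) = 11/4.
Smallest ratio is 11/4 in the row of x2, so x2 leaves.

x2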